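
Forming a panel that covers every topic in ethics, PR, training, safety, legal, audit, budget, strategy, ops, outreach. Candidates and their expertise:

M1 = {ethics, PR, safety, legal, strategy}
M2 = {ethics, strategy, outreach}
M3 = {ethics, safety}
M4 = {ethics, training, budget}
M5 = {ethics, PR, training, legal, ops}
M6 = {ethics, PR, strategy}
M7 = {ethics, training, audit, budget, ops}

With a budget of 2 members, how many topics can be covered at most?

9

Choosing M1, M7 covers {ethics, PR, training, safety, legal, audit, budget, strategy, ops} — 9 topics.
No choice of 2 members does better; here outreach is left uncovered.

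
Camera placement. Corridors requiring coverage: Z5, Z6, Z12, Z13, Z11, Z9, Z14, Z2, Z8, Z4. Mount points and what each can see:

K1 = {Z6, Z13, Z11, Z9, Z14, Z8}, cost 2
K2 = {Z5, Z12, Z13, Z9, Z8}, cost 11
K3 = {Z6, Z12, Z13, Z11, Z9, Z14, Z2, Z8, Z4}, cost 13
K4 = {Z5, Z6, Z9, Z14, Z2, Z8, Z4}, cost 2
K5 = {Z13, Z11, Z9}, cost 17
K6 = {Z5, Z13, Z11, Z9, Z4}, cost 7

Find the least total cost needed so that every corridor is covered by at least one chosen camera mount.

K3, K4 cover every corridor at cost 13 + 2 = 15.
Any cover uses at least 2 camera mounts; among all covering selections none totals below 15.

15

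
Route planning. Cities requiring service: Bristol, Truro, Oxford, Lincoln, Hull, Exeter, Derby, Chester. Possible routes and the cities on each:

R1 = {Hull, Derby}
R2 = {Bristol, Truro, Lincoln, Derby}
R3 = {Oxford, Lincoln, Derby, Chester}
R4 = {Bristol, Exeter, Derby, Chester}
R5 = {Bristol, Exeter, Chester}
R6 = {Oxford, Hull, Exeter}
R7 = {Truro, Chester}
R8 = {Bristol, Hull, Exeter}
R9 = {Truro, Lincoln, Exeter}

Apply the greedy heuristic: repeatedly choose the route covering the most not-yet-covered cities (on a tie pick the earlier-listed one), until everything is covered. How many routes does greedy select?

Pick 1: R2 covers 4 new cities (Bristol, Truro, Lincoln, Derby).
Pick 2: R6 covers 3 new cities (Oxford, Hull, Exeter).
Pick 3: R3 covers 1 new cities (Chester).
Greedy uses 3 routes.

3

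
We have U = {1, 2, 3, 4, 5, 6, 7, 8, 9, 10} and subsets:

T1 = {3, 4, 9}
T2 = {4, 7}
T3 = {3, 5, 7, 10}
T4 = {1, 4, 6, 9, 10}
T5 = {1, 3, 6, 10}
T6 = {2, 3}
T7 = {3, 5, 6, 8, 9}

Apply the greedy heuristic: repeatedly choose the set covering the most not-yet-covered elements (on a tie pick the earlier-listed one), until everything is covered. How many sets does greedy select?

Pick 1: T4 covers 5 new elements (1, 4, 6, 9, 10).
Pick 2: T3 covers 3 new elements (3, 5, 7).
Pick 3: T6 covers 1 new elements (2).
Pick 4: T7 covers 1 new elements (8).
Greedy uses 4 sets.

4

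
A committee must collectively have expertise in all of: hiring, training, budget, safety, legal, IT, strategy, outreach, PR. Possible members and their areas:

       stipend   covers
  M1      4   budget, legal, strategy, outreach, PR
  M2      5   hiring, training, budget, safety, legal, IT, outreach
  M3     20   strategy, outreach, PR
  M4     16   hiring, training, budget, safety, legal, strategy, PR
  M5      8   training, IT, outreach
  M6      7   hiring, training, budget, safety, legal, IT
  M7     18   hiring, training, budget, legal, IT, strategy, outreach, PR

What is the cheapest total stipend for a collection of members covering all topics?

M1, M2 cover every topic at stipend 4 + 5 = 9.
Any cover uses at least 2 members; among all covering selections none totals below 9.

9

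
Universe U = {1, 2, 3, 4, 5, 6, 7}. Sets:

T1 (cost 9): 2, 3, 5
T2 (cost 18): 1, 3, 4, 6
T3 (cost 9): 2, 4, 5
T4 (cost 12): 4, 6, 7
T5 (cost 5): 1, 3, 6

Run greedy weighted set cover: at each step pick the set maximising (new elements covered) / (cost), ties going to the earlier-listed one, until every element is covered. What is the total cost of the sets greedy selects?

Pick 1: T5 adds 3 new (1, 3, 6) at cost 5 (ratio 3/5).
Pick 2: T3 adds 3 new (2, 4, 5) at cost 9 (ratio 3/9).
Pick 3: T4 adds 1 new (7) at cost 12 (ratio 1/12).
Greedy total cost: 5 + 9 + 12 = 26.

26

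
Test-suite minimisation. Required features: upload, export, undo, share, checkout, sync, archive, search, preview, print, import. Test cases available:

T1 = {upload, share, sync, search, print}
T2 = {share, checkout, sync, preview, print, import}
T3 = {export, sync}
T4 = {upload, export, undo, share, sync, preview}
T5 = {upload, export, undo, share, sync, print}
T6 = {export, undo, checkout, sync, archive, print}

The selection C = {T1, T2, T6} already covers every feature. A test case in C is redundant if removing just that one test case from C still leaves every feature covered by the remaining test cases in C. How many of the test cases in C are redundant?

0

Drop T1: upload, search uncovered — not redundant.
Drop T2: preview, import uncovered — not redundant.
Drop T6: export, undo, archive uncovered — not redundant.
None of the test cases in C is redundant.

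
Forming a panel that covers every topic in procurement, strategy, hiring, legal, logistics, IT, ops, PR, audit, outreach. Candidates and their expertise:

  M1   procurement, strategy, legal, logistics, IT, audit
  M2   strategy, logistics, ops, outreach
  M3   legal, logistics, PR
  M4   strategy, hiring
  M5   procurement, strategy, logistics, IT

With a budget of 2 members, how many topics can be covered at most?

Choosing M1, M2 covers {procurement, strategy, legal, logistics, IT, ops, audit, outreach} — 8 topics.
No choice of 2 members does better; here hiring, PR are left uncovered.

8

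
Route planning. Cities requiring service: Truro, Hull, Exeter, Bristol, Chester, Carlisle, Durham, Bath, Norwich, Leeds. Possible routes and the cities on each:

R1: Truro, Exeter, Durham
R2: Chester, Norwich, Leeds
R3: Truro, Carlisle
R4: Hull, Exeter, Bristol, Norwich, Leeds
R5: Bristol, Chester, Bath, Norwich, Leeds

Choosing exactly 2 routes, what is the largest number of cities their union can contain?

8

Choosing R1, R5 covers {Truro, Exeter, Bristol, Chester, Durham, Bath, Norwich, Leeds} — 8 cities.
No choice of 2 routes does better; here Hull, Carlisle are left uncovered.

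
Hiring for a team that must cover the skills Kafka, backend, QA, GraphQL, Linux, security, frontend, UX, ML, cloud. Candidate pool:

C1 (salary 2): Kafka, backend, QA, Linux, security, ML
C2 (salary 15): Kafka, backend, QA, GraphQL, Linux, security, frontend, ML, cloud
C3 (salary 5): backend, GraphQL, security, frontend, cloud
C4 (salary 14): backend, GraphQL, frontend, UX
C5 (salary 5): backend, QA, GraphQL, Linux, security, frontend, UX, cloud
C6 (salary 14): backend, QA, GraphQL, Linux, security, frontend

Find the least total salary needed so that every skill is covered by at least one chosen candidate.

7

C1, C5 cover every skill at salary 2 + 5 = 7.
Any cover uses at least 2 candidates; among all covering selections none totals below 7.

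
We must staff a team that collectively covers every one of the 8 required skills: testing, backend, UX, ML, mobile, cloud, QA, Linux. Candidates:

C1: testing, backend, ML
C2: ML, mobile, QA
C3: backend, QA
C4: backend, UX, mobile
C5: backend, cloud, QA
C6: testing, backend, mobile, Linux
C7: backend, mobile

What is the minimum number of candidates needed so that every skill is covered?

4

C1, C4, C5, C6 together cover {testing, backend, UX, ML, mobile, cloud, QA, Linux} — every skill.
No 3 of the 7 candidates cover everything (all 35 triples fall short), so 4 is minimum.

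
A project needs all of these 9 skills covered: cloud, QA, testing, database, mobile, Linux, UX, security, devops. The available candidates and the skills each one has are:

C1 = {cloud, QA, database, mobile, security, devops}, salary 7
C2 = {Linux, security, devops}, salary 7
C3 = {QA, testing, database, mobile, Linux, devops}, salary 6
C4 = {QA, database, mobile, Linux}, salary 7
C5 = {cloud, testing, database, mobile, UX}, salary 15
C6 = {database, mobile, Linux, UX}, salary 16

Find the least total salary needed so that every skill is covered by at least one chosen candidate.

28

C1, C3, C5 cover every skill at salary 7 + 6 + 15 = 28.
Any cover uses at least 3 candidates; among all covering selections none totals below 28.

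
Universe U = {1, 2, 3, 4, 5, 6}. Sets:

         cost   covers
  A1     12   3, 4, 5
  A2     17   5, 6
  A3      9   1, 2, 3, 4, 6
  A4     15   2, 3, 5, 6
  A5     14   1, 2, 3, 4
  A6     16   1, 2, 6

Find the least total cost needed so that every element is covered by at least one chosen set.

21

A1, A3 cover every element at cost 12 + 9 = 21.
Any cover uses at least 2 sets; among all covering selections none totals below 21.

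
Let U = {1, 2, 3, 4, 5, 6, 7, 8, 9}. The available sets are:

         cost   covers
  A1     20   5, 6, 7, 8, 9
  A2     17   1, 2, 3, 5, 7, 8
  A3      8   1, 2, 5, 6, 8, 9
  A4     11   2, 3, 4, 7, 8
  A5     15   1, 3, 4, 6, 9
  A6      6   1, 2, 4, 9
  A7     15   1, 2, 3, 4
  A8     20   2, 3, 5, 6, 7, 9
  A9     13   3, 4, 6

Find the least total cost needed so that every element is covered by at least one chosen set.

19

A3, A4 cover every element at cost 8 + 11 = 19.
Any cover uses at least 2 sets; among all covering selections none totals below 19.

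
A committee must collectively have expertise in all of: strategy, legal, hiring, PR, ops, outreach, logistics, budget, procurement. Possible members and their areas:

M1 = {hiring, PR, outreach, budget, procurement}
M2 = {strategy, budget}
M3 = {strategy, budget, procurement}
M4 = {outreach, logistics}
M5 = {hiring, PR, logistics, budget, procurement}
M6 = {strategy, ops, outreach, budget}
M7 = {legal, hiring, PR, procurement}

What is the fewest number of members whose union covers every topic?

3

M4, M6, M7 together cover {strategy, legal, hiring, PR, ops, outreach, logistics, budget, procurement} — every topic.
No 2 of the 7 members cover everything (all 21 pairs fall short), so 3 is minimum.
Greedy (largest uncovered first) would take M1, M6, M4, M7 — 4 members — but 3 suffice.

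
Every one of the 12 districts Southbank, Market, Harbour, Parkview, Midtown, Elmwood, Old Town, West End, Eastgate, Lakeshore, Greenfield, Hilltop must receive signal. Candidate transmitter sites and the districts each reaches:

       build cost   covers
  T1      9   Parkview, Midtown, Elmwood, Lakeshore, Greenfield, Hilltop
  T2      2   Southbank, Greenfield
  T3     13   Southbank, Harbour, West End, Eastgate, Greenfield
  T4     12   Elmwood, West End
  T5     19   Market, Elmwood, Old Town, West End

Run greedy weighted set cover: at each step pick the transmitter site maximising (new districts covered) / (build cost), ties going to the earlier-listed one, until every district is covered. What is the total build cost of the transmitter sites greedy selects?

Pick 1: T2 adds 2 new (Southbank, Greenfield) at build cost 2 (ratio 2/2).
Pick 2: T1 adds 5 new (Parkview, Midtown, Elmwood, Lakeshore, Hilltop) at build cost 9 (ratio 5/9).
Pick 3: T3 adds 3 new (Harbour, West End, Eastgate) at build cost 13 (ratio 3/13).
Pick 4: T5 adds 2 new (Market, Old Town) at build cost 19 (ratio 2/19).
Greedy total build cost: 2 + 9 + 13 + 19 = 43. (The true optimum is 41, so greedy overshoots here.)

43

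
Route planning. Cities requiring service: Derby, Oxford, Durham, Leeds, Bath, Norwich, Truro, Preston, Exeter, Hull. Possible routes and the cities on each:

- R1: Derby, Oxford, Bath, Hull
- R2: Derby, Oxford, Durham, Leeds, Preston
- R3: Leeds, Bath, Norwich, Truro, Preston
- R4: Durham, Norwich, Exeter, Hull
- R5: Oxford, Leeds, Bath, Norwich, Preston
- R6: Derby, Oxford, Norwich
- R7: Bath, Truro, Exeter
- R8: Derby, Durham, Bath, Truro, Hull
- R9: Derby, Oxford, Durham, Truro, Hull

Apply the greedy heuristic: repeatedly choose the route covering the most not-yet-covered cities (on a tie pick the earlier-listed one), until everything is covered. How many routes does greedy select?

Pick 1: R2 covers 5 new cities (Derby, Oxford, Durham, Leeds, Preston).
Pick 2: R3 covers 3 new cities (Bath, Norwich, Truro).
Pick 3: R4 covers 2 new cities (Exeter, Hull).
Greedy uses 3 routes.

3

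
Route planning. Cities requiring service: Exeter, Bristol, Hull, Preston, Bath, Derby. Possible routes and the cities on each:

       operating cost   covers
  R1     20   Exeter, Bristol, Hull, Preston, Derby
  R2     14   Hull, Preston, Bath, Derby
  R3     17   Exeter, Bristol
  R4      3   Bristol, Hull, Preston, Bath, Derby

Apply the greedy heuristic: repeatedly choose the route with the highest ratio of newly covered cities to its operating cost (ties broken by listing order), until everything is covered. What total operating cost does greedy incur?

20

Pick 1: R4 adds 5 new (Bristol, Hull, Preston, Bath, Derby) at operating cost 3 (ratio 5/3).
Pick 2: R3 adds 1 new (Exeter) at operating cost 17 (ratio 1/17).
Greedy total operating cost: 3 + 17 = 20.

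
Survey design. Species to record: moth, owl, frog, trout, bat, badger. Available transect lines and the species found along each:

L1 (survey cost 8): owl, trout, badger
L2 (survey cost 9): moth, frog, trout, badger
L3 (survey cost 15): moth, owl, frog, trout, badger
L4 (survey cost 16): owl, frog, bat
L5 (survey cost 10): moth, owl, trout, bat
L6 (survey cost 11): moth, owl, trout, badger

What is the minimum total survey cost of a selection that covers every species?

L2, L5 cover every species at survey cost 9 + 10 = 19.
Any cover uses at least 2 transects; among all covering selections none totals below 19.

19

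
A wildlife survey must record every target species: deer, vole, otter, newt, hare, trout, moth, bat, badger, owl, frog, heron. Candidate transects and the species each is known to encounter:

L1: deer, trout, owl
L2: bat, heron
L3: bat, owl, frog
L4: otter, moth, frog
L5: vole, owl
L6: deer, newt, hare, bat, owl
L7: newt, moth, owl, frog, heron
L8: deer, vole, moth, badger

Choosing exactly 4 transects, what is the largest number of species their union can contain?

11

Choosing L1, L4, L6, L8 covers {deer, vole, otter, newt, hare, trout, moth, bat, badger, owl, frog} — 11 species.
No choice of 4 transects does better; here heron is left uncovered.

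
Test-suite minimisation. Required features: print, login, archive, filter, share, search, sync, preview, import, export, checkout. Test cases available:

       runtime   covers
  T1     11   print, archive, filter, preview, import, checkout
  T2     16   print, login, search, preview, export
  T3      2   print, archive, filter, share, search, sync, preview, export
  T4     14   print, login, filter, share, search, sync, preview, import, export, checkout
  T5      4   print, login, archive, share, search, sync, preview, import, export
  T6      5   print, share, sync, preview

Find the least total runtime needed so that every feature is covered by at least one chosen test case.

T1, T5 cover every feature at runtime 11 + 4 = 15.
Any cover uses at least 2 test cases; among all covering selections none totals below 15.

15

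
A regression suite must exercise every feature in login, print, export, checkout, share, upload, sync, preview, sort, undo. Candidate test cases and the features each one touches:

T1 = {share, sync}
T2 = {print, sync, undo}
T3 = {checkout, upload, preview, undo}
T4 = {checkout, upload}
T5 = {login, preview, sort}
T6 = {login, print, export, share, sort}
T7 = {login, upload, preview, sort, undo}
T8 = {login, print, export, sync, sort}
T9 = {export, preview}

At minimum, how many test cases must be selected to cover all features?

T1, T3, T6 together cover {login, print, export, checkout, share, upload, sync, preview, sort, undo} — every feature.
No 2 of the 9 test cases cover everything (all 36 pairs fall short), so 3 is minimum.

3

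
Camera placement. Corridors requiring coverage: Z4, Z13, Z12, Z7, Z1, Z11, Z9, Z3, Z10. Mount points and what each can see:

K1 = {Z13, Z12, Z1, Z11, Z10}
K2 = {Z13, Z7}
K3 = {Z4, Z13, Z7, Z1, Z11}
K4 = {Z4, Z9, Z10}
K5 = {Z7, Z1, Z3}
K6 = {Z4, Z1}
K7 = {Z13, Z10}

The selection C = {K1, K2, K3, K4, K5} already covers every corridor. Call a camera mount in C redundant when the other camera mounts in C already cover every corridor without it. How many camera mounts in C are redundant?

Drop K1: Z12 uncovered — not redundant.
Drop K2: the rest still cover every corridor — redundant.
Drop K3: the rest still cover every corridor — redundant.
Drop K4: Z9 uncovered — not redundant.
Drop K5: Z3 uncovered — not redundant.
2 redundant: K2, K3.

2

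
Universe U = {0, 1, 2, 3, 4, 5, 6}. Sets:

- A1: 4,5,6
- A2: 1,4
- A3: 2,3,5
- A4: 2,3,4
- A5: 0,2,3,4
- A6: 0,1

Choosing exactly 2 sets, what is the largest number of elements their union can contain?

6

Choosing A1, A5 covers {0, 2, 3, 4, 5, 6} — 6 elements.
No choice of 2 sets does better; here 1 is left uncovered.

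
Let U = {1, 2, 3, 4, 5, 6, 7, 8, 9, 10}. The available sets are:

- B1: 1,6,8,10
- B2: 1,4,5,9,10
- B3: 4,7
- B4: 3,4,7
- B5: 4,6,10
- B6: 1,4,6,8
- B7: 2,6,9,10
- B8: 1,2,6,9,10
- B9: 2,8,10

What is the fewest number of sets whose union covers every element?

B1, B2, B4, B7 together cover {1, 2, 3, 4, 5, 6, 7, 8, 9, 10} — every element.
No 3 of the 9 sets cover everything (all 84 triples fall short), so 4 is minimum.

4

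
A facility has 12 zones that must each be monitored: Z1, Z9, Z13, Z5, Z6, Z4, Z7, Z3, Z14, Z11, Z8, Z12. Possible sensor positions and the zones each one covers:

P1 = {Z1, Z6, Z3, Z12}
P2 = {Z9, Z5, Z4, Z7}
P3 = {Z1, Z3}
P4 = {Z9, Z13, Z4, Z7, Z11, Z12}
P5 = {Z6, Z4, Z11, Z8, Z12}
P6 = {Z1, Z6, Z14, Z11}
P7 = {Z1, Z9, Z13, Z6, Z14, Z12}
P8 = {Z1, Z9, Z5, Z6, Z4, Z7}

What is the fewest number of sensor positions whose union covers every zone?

4

P1, P2, P5, P7 together cover {Z1, Z9, Z13, Z5, Z6, Z4, Z7, Z3, Z14, Z11, Z8, Z12} — every zone.
No 3 of the 8 sensor positions cover everything (all 56 triples fall short), so 4 is minimum.
Greedy (largest uncovered first) would take P4, P1, P2, P5, P6 — 5 sensor positions — but 4 suffice.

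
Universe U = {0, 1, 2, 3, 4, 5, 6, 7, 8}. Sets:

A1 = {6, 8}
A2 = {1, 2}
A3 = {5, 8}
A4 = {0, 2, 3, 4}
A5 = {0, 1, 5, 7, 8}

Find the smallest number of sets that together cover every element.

3

A1, A4, A5 together cover {0, 1, 2, 3, 4, 5, 6, 7, 8} — every element.
No 2 of the 5 sets cover everything (all 10 pairs fall short), so 3 is minimum.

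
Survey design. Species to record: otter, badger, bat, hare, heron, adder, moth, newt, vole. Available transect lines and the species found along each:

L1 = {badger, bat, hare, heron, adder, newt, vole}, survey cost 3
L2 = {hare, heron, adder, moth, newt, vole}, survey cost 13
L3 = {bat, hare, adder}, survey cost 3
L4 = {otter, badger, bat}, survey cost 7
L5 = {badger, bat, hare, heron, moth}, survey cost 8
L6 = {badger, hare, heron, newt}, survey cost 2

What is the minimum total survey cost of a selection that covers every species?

L1, L4, L5 cover every species at survey cost 3 + 7 + 8 = 18.
Any cover uses at least 2 transects; among all covering selections none totals below 18.

18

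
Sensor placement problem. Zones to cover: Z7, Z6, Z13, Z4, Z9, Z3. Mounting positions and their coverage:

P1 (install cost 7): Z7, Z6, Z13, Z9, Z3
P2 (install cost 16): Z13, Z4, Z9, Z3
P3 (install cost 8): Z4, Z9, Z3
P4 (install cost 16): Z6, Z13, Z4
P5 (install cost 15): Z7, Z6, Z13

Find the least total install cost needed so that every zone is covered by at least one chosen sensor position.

15

P1, P3 cover every zone at install cost 7 + 8 = 15.
Any cover uses at least 2 sensor positions; among all covering selections none totals below 15.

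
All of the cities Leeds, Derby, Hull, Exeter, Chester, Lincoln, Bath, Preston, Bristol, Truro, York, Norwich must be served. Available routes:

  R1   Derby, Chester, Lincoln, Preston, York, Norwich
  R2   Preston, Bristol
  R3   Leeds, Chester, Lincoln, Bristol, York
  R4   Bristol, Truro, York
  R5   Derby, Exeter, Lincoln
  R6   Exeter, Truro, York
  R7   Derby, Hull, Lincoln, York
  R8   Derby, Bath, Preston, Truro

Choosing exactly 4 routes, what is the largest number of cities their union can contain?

Choosing R1, R3, R5, R8 covers {Leeds, Derby, Exeter, Chester, Lincoln, Bath, Preston, Bristol, Truro, York, Norwich} — 11 cities.
No choice of 4 routes does better; here Hull is left uncovered.

11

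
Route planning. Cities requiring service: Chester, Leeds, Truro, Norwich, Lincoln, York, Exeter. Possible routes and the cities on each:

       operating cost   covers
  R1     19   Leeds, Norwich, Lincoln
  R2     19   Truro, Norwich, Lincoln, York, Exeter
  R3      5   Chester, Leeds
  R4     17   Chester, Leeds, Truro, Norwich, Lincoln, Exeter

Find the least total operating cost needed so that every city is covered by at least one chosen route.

R2, R3 cover every city at operating cost 19 + 5 = 24.
Any cover uses at least 2 routes; among all covering selections none totals below 24.

24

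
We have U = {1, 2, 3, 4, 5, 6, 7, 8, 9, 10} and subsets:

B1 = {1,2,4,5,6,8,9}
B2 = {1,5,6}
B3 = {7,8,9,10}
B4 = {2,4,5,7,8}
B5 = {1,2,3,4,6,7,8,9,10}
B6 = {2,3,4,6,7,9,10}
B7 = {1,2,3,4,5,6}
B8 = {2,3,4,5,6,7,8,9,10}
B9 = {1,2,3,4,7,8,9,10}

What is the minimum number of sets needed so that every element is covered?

B1, B5 together cover {1, 2, 3, 4, 5, 6, 7, 8, 9, 10} — every element.
No single set contains all 10 elements, so 2 is optimal.

2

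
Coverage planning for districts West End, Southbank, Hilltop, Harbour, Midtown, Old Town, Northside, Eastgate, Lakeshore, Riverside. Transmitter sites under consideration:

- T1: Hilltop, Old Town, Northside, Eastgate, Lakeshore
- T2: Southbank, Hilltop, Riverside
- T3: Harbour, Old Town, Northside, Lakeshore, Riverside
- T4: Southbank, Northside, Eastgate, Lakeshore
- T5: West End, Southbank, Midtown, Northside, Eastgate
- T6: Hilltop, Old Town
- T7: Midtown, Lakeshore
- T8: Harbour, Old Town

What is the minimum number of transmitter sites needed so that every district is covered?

3

T1, T3, T5 together cover {West End, Southbank, Hilltop, Harbour, Midtown, Old Town, Northside, Eastgate, Lakeshore, Riverside} — every district.
No 2 of the 8 transmitter sites cover everything (all 28 pairs fall short), so 3 is minimum.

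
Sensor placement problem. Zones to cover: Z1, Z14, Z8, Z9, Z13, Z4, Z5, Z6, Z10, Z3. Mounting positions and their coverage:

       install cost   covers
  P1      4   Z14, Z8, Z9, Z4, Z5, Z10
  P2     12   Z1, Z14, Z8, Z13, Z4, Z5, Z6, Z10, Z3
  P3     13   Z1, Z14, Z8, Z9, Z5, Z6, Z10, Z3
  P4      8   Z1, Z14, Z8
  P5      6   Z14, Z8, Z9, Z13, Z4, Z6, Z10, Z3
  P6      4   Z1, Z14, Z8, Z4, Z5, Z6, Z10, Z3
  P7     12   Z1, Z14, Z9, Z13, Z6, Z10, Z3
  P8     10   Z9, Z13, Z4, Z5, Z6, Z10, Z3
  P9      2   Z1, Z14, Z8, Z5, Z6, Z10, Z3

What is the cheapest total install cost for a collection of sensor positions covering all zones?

P5, P9 cover every zone at install cost 6 + 2 = 8.
Any cover uses at least 2 sensor positions; among all covering selections none totals below 8.
Greedy by coverage-per-install cost would pick P9, P1, P5 for 12 — worse than the optimum 8.

8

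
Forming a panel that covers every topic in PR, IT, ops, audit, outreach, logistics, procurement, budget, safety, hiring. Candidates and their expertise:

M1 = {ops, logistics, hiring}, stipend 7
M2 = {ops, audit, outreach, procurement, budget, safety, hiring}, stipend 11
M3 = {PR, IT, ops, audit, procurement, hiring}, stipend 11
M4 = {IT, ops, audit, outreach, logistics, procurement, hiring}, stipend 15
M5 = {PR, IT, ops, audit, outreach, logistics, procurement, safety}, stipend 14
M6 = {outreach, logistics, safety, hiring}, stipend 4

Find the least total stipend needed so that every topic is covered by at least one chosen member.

M2, M5 cover every topic at stipend 11 + 14 = 25.
Any cover uses at least 2 members; among all covering selections none totals below 25.

25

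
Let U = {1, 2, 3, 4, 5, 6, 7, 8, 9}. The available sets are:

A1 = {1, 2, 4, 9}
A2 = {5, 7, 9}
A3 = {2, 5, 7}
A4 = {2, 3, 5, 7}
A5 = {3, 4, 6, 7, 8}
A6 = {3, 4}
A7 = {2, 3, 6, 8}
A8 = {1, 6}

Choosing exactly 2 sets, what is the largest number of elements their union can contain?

8

Choosing A1, A5 covers {1, 2, 3, 4, 6, 7, 8, 9} — 8 elements.
No choice of 2 sets does better; here 5 is left uncovered.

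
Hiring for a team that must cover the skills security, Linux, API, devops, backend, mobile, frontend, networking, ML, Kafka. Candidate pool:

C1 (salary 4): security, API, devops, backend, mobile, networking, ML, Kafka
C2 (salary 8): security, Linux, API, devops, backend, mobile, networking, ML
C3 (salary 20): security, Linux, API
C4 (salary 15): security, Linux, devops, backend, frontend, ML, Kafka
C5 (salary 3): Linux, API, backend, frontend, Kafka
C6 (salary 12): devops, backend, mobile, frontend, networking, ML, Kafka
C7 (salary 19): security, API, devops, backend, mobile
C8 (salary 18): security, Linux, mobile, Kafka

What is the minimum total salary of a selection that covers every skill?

7

C1, C5 cover every skill at salary 4 + 3 = 7.
Any cover uses at least 2 candidates; among all covering selections none totals below 7.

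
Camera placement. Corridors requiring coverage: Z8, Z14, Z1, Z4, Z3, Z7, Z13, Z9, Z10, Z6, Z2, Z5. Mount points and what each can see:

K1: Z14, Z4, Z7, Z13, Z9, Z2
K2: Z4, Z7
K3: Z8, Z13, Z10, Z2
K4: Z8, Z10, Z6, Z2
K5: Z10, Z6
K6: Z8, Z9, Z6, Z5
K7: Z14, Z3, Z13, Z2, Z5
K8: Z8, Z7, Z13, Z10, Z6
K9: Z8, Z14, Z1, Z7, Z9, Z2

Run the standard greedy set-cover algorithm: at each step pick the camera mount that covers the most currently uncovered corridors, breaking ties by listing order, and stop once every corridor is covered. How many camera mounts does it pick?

4

Pick 1: K1 covers 6 new corridors (Z14, Z4, Z7, Z13, Z9, Z2).
Pick 2: K4 covers 3 new corridors (Z8, Z10, Z6).
Pick 3: K7 covers 2 new corridors (Z3, Z5).
Pick 4: K9 covers 1 new corridors (Z1).
Greedy uses 4 camera mounts.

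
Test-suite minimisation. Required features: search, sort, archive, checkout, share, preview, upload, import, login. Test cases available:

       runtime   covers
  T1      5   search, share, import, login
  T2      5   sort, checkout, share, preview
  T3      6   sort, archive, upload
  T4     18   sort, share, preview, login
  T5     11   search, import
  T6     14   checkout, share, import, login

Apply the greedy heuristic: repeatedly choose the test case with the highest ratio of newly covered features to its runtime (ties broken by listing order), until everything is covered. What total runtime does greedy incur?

Pick 1: T1 adds 4 new (search, share, import, login) at runtime 5 (ratio 4/5).
Pick 2: T2 adds 3 new (sort, checkout, preview) at runtime 5 (ratio 3/5).
Pick 3: T3 adds 2 new (archive, upload) at runtime 6 (ratio 2/6).
Greedy total runtime: 5 + 5 + 6 = 16.

16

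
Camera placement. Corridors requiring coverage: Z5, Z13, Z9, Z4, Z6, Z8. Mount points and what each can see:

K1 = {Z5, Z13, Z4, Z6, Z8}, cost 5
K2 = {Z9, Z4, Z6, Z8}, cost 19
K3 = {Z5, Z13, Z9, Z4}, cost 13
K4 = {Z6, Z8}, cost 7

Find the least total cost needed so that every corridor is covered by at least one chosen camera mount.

K1, K3 cover every corridor at cost 5 + 13 = 18.
Any cover uses at least 2 camera mounts; among all covering selections none totals below 18.

18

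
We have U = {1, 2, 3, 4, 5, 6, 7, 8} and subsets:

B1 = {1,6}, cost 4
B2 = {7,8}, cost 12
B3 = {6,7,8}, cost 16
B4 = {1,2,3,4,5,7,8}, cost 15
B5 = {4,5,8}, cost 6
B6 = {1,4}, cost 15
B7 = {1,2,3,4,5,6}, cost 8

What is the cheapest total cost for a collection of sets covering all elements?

B1, B4 cover every element at cost 4 + 15 = 19.
Any cover uses at least 2 sets; among all covering selections none totals below 19.
Greedy by coverage-per-cost would pick B7, B2 for 20 — worse than the optimum 19.

19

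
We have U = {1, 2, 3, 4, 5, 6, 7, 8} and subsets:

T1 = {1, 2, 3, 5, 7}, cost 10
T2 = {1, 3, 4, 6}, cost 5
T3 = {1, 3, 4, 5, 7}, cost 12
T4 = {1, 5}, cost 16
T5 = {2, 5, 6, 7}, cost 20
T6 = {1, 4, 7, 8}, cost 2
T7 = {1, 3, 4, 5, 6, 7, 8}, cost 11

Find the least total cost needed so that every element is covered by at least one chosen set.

17

T1, T2, T6 cover every element at cost 10 + 5 + 2 = 17.
Any cover uses at least 2 sets; among all covering selections none totals below 17.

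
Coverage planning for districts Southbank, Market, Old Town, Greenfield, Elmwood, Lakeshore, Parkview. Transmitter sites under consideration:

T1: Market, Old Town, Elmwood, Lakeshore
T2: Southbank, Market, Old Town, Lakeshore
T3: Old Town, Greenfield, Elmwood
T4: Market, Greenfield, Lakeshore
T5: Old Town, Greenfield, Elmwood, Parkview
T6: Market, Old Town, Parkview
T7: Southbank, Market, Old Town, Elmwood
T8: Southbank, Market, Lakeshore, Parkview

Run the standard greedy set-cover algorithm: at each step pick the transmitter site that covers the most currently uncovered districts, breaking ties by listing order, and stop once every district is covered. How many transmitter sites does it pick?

Pick 1: T1 covers 4 new districts (Market, Old Town, Elmwood, Lakeshore).
Pick 2: T5 covers 2 new districts (Greenfield, Parkview).
Pick 3: T2 covers 1 new districts (Southbank).
Greedy uses 3 transmitter sites. (The true minimum is 2.)

3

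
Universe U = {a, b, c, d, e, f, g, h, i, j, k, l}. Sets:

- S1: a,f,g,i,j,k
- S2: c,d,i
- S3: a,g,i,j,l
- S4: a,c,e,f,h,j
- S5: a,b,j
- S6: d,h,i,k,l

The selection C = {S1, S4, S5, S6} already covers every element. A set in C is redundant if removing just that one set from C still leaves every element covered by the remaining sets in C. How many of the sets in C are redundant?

0

Drop S1: g uncovered — not redundant.
Drop S4: c, e uncovered — not redundant.
Drop S5: b uncovered — not redundant.
Drop S6: d, l uncovered — not redundant.
None of the sets in C is redundant.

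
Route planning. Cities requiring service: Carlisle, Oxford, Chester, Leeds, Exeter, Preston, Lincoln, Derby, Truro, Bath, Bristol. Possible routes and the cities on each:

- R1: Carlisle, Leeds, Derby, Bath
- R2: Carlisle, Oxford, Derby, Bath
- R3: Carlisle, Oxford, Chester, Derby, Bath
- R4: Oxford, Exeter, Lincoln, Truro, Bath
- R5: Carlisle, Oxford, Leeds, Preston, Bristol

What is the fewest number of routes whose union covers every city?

R3, R4, R5 together cover {Carlisle, Oxford, Chester, Leeds, Exeter, Preston, Lincoln, Derby, Truro, Bath, Bristol} — every city.
No 2 of the 5 routes cover everything (all 10 pairs fall short), so 3 is minimum.

3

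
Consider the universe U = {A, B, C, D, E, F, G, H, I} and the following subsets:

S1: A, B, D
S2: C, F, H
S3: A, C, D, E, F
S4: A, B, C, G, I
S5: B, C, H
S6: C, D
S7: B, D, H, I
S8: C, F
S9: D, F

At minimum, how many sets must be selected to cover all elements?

3

S2, S3, S4 together cover {A, B, C, D, E, F, G, H, I} — every element.
No 2 of the 9 sets cover everything (all 36 pairs fall short), so 3 is minimum.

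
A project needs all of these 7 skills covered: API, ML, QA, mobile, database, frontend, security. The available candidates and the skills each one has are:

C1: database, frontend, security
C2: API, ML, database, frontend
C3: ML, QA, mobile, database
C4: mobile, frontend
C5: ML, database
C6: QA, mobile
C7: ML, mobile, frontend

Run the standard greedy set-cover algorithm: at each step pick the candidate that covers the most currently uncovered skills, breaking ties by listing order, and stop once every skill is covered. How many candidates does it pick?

3

Pick 1: C2 covers 4 new skills (API, ML, database, frontend).
Pick 2: C3 covers 2 new skills (QA, mobile).
Pick 3: C1 covers 1 new skills (security).
Greedy uses 3 candidates.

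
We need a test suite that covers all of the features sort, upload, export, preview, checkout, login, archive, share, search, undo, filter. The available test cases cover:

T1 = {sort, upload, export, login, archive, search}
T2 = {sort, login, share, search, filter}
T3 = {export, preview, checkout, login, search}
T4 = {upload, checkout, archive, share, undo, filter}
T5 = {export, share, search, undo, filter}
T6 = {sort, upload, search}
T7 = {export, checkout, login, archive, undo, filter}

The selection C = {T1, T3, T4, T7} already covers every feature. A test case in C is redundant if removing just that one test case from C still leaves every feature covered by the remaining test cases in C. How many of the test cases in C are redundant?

1

Drop T1: sort uncovered — not redundant.
Drop T3: preview uncovered — not redundant.
Drop T4: share uncovered — not redundant.
Drop T7: the rest still cover every feature — redundant.
1 redundant: T7.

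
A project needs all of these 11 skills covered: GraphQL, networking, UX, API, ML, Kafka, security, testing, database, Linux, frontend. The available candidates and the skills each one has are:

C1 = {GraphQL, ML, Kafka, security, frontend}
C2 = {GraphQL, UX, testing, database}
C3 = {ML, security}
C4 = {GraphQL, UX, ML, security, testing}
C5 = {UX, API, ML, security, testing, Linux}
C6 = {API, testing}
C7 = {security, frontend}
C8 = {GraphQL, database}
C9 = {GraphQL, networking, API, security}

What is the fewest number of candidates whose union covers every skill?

4

C1, C2, C5, C9 together cover {GraphQL, networking, UX, API, ML, Kafka, security, testing, database, Linux, frontend} — every skill.
No 3 of the 9 candidates cover everything (all 84 triples fall short), so 4 is minimum.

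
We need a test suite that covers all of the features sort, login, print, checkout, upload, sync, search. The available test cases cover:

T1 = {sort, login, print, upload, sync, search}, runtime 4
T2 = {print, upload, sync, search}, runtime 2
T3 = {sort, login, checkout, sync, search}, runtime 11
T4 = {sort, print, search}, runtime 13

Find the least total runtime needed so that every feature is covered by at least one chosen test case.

13

T2, T3 cover every feature at runtime 2 + 11 = 13.
Any cover uses at least 2 test cases; among all covering selections none totals below 13.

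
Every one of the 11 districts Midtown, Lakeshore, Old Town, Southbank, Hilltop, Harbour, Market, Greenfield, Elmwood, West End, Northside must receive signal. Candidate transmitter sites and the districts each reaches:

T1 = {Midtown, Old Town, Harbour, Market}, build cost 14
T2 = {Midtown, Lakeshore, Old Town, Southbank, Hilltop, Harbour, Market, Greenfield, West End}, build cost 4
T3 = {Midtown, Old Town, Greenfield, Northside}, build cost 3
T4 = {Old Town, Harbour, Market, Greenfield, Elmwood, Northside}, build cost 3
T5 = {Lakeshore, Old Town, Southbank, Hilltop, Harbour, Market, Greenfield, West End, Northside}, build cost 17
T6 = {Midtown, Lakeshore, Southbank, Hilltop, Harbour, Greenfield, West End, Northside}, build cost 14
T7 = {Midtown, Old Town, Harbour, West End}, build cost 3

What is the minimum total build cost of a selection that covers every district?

T2, T4 cover every district at build cost 4 + 3 = 7.
Any cover uses at least 2 transmitter sites; among all covering selections none totals below 7.

7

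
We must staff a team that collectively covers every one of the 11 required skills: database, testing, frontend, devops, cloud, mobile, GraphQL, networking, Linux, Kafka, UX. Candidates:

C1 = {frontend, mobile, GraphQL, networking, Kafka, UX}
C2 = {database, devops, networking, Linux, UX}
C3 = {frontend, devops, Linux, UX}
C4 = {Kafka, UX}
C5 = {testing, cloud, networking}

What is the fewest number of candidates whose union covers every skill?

3

C1, C2, C5 together cover {database, testing, frontend, devops, cloud, mobile, GraphQL, networking, Linux, Kafka, UX} — every skill.
No 2 of the 5 candidates cover everything (all 10 pairs fall short), so 3 is minimum.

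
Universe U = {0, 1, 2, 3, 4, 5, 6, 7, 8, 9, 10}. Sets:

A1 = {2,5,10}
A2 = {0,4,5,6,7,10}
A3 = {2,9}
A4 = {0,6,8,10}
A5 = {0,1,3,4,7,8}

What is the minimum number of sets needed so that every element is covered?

A2, A3, A5 together cover {0, 1, 2, 3, 4, 5, 6, 7, 8, 9, 10} — every element.
No 2 of the 5 sets cover everything (all 10 pairs fall short), so 3 is minimum.

3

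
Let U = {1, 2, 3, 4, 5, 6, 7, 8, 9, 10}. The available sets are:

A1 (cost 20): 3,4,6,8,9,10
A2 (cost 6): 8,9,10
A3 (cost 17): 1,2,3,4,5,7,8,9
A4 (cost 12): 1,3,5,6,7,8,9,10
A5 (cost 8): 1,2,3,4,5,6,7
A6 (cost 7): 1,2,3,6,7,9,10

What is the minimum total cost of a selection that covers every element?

A2, A5 cover every element at cost 6 + 8 = 14.
Any cover uses at least 2 sets; among all covering selections none totals below 14.
Greedy by coverage-per-cost would pick A6, A5, A2 for 21 — worse than the optimum 14.

14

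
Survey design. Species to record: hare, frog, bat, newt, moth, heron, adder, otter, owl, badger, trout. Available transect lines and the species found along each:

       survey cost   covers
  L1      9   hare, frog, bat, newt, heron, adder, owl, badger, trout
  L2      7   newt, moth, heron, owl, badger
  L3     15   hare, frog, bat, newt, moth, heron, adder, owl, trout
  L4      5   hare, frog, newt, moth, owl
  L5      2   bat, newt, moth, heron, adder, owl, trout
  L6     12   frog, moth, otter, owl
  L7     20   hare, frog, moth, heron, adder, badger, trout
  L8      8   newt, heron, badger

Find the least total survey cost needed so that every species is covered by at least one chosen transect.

L1, L6 cover every species at survey cost 9 + 12 = 21.
Any cover uses at least 2 transects; among all covering selections none totals below 21.
Greedy by coverage-per-survey cost would pick L5, L4, L2, L6 for 26 — worse than the optimum 21.

21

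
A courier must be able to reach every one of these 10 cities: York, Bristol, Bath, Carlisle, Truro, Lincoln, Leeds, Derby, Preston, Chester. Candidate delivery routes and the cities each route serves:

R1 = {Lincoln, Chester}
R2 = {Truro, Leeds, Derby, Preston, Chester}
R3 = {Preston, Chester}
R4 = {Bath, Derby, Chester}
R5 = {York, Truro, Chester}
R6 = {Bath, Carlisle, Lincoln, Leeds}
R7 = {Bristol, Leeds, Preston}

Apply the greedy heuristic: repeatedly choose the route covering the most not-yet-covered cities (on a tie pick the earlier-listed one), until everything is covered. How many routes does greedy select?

Pick 1: R2 covers 5 new cities (Truro, Leeds, Derby, Preston, Chester).
Pick 2: R6 covers 3 new cities (Bath, Carlisle, Lincoln).
Pick 3: R5 covers 1 new cities (York).
Pick 4: R7 covers 1 new cities (Bristol).
Greedy uses 4 routes.

4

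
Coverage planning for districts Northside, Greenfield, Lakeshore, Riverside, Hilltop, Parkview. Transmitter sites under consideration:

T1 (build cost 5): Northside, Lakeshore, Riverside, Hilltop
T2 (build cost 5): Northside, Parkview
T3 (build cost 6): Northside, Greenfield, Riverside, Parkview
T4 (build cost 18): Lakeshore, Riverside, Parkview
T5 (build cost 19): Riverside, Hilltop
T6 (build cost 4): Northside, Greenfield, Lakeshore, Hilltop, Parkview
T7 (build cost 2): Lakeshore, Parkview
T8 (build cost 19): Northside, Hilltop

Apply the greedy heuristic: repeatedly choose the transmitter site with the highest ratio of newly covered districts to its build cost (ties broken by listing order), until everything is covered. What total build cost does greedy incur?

Pick 1: T6 adds 5 new (Northside, Greenfield, Lakeshore, Hilltop, Parkview) at build cost 4 (ratio 5/4).
Pick 2: T1 adds 1 new (Riverside) at build cost 5 (ratio 1/5).
Greedy total build cost: 4 + 5 = 9.

9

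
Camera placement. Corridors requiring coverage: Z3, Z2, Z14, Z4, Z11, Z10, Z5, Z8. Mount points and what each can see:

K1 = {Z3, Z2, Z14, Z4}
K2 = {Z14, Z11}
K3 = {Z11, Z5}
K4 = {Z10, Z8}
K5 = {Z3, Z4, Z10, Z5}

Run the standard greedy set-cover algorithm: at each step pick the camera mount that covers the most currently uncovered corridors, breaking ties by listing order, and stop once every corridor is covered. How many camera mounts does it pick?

3

Pick 1: K1 covers 4 new corridors (Z3, Z2, Z14, Z4).
Pick 2: K3 covers 2 new corridors (Z11, Z5).
Pick 3: K4 covers 2 new corridors (Z10, Z8).
Greedy uses 3 camera mounts.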